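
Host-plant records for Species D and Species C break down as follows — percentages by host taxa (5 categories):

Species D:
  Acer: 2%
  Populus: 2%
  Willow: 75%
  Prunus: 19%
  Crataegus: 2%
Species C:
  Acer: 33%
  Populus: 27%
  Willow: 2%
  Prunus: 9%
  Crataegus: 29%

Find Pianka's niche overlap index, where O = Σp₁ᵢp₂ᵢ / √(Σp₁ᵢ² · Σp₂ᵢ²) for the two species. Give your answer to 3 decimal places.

Convert percentages to proportions (divide by 100).
Σ p₁ᵢp₂ᵢ = 0.0066 + 0.0054 + 0.0150 + 0.0171 + 0.0058 = 0.0499
Σp_1ᵢ² = 0.02² + 0.02² + 0.75² + 0.19² + 0.02² = 0.0004 + 0.0004 + 0.5625 + 0.0361 + 0.0004 = 0.5998
Σp_2ᵢ² = 0.33² + 0.27² + 0.02² + 0.09² + 0.29² = 0.1089 + 0.0729 + 0.0004 + 0.0081 + 0.0841 = 0.2744
O = 0.0499 / √(0.5998 × 0.2744) = 0.0499 / 0.405691 = 0.12300

0.123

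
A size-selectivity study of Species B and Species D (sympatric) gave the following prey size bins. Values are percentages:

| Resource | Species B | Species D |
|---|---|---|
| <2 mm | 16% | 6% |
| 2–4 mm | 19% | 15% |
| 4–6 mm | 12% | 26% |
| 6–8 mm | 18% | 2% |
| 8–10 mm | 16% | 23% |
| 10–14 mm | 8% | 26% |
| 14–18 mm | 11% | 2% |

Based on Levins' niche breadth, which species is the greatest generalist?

Convert percentages to proportions (divide by 100).
Σp_Bᵢ² = 0.16² + 0.19² + 0.12² + 0.18² + 0.16² + 0.08² + 0.11² = 0.0256 + 0.0361 + 0.0144 + 0.0324 + 0.0256 + 0.0064 + 0.0121 = 0.1526
B_B = 1 / 0.1526 = 6.5531
Σp_Dᵢ² = 0.06² + 0.15² + 0.26² + 0.02² + 0.23² + 0.26² + 0.02² = 0.0036 + 0.0225 + 0.0676 + 0.0004 + 0.0529 + 0.0676 + 0.0004 = 0.2150
B_D = 1 / 0.2150 = 4.6512
Highest B → broadest niche (most generalist): Species B (B = 6.55).

Species B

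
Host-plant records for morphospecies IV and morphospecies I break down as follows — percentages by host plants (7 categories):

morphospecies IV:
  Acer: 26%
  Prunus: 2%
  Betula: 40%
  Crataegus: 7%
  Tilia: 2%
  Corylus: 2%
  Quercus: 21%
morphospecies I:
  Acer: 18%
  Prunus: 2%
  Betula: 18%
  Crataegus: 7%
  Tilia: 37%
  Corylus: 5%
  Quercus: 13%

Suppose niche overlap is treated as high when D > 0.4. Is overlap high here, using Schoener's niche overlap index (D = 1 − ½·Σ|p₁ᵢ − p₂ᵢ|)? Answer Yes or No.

Yes

Convert percentages to proportions (divide by 100).
Σ|p₁ᵢ − p₂ᵢ| = 0.08 + 0.00 + 0.22 + 0.00 + 0.35 + 0.03 + 0.08 = 0.76
D = 1 − ½ × 0.76 = 1 − 0.380 = 0.6200
D = 0.6200 > 0.4 → Yes.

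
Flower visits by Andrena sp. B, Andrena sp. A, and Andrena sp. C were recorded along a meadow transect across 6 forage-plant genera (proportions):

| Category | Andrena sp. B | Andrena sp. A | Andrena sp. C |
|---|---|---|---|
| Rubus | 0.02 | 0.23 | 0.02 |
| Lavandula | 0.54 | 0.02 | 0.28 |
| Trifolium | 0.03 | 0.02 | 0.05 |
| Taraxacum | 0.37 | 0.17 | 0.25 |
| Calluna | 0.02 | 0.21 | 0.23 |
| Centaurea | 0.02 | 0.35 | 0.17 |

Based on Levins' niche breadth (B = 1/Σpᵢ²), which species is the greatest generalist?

Andrena sp. C

Σp_Bᵢ² = 0.02² + 0.54² + 0.03² + 0.37² + 0.02² + 0.02² = 0.0004 + 0.2916 + 0.0009 + 0.1369 + 0.0004 + 0.0004 = 0.4306
B_B = 1 / 0.4306 = 2.3223
Σp_Aᵢ² = 0.23² + 0.02² + 0.02² + 0.17² + 0.21² + 0.35² = 0.0529 + 0.0004 + 0.0004 + 0.0289 + 0.0441 + 0.1225 = 0.2492
B_A = 1 / 0.2492 = 4.0128
Σp_Cᵢ² = 0.02² + 0.28² + 0.05² + 0.25² + 0.23² + 0.17² = 0.0004 + 0.0784 + 0.0025 + 0.0625 + 0.0529 + 0.0289 = 0.2256
B_C = 1 / 0.2256 = 4.4326
Highest B → broadest niche (most generalist): Andrena sp. C (B = 4.43).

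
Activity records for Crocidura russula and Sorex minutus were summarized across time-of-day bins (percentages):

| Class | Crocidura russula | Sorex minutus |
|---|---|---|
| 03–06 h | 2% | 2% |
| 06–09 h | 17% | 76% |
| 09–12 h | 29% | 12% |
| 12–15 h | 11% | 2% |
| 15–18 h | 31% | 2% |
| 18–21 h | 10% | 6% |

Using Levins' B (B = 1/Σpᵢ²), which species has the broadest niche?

Crocidura russula

Convert percentages to proportions (divide by 100).
Σp_russᵢ² = 0.02² + 0.17² + 0.29² + 0.11² + 0.31² + 0.10² = 0.0004 + 0.0289 + 0.0841 + 0.0121 + 0.0961 + 0.0100 = 0.2316
B_russ = 1 / 0.2316 = 4.3178
Σp_minuᵢ² = 0.02² + 0.76² + 0.12² + 0.02² + 0.02² + 0.06² = 0.0004 + 0.5776 + 0.0144 + 0.0004 + 0.0004 + 0.0036 = 0.5968
B_minu = 1 / 0.5968 = 1.6756
Highest B → broadest niche (most generalist): Crocidura russula (B = 4.32).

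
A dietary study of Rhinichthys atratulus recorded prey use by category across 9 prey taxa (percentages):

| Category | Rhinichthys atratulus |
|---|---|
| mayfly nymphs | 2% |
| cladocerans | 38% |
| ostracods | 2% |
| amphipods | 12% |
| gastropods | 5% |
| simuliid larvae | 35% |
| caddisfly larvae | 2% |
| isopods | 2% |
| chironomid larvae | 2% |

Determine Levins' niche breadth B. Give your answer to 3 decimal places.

Convert percentages to proportions (divide by 100).
Σpᵢ² = 0.02² + 0.38² + 0.02² + 0.12² + 0.05² + 0.35² + 0.02² + 0.02² + 0.02² = 0.0004 + 0.1444 + 0.0004 + 0.0144 + 0.0025 + 0.1225 + 0.0004 + 0.0004 + 0.0004 = 0.2858
B = 1 / 0.2858 = 3.49895

3.499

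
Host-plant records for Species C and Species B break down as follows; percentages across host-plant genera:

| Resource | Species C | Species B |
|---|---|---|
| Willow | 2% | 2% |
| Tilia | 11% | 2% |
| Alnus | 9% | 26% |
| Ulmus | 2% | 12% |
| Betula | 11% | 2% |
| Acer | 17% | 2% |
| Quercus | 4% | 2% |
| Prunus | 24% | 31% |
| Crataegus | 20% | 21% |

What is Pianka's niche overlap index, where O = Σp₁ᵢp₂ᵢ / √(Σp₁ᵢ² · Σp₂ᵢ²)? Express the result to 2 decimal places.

Convert percentages to proportions (divide by 100).
Σ p₁ᵢp₂ᵢ = 0.0004 + 0.0022 + 0.0234 + 0.0024 + 0.0022 + 0.0034 + 0.0008 + 0.0744 + 0.0420 = 0.1512
Σp_1ᵢ² = 0.02² + 0.11² + 0.09² + 0.02² + 0.11² + 0.17² + 0.04² + 0.24² + 0.20² = 0.0004 + 0.0121 + 0.0081 + 0.0004 + 0.0121 + 0.0289 + 0.0016 + 0.0576 + 0.0400 = 0.1612
Σp_2ᵢ² = 0.02² + 0.02² + 0.26² + 0.12² + 0.02² + 0.02² + 0.02² + 0.31² + 0.21² = 0.0004 + 0.0004 + 0.0676 + 0.0144 + 0.0004 + 0.0004 + 0.0004 + 0.0961 + 0.0441 = 0.2242
O = 0.1512 / √(0.1612 × 0.2242) = 0.1512 / 0.19011 = 0.7953

0.80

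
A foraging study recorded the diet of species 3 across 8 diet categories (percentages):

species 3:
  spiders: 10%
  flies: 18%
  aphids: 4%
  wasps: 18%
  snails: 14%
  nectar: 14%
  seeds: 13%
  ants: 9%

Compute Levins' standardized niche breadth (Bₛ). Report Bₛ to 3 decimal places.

0.873

Convert percentages to proportions (divide by 100).
Σpᵢ² = 0.10² + 0.18² + 0.04² + 0.18² + 0.14² + 0.14² + 0.13² + 0.09² = 0.0100 + 0.0324 + 0.0016 + 0.0324 + 0.0196 + 0.0196 + 0.0169 + 0.0081 = 0.1406
B = 1 / 0.1406 = 7.11238
Bₛ = (B − 1)/(n − 1) = (7.11238 − 1)/(8 − 1) = 6.11238/7 = 0.87320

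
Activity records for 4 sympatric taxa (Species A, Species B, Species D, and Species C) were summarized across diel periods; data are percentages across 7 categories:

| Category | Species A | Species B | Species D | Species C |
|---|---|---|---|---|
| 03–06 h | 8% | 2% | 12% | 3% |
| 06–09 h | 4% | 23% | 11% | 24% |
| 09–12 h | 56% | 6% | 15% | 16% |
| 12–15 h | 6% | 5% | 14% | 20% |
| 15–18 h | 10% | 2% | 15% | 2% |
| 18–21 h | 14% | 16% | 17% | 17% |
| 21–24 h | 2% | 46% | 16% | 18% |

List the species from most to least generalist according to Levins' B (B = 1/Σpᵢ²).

Convert percentages to proportions (divide by 100).
Σp_Aᵢ² = 0.08² + 0.04² + 0.56² + 0.06² + 0.10² + 0.14² + 0.02² = 0.0064 + 0.0016 + 0.3136 + 0.0036 + 0.0100 + 0.0196 + 0.0004 = 0.3552
B_A = 1 / 0.3552 = 2.8153
Σp_Bᵢ² = 0.02² + 0.23² + 0.06² + 0.05² + 0.02² + 0.16² + 0.46² = 0.0004 + 0.0529 + 0.0036 + 0.0025 + 0.0004 + 0.0256 + 0.2116 = 0.2970
B_B = 1 / 0.2970 = 3.3670
Σp_Dᵢ² = 0.12² + 0.11² + 0.15² + 0.14² + 0.15² + 0.17² + 0.16² = 0.0144 + 0.0121 + 0.0225 + 0.0196 + 0.0225 + 0.0289 + 0.0256 = 0.1456
B_D = 1 / 0.1456 = 6.8681
Σp_Cᵢ² = 0.03² + 0.24² + 0.16² + 0.20² + 0.02² + 0.17² + 0.18² = 0.0009 + 0.0576 + 0.0256 + 0.0400 + 0.0004 + 0.0289 + 0.0324 = 0.1858
B_C = 1 / 0.1858 = 5.3821
Ranking by B (broadest → narrowest): Species D (6.87) > Species C (5.38) > Species B (3.37) > Species A (2.82)

Species D > Species C > Species B > Species A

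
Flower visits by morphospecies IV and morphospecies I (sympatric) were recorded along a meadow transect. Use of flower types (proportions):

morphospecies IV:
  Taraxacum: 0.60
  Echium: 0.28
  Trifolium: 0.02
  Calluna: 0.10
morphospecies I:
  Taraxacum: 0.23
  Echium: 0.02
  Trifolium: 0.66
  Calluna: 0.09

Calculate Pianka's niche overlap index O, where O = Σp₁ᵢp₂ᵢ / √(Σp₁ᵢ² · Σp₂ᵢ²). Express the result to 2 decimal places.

0.35

Σ p₁ᵢp₂ᵢ = 0.1380 + 0.0056 + 0.0132 + 0.0090 = 0.1658
Σp_1ᵢ² = 0.60² + 0.28² + 0.02² + 0.10² = 0.3600 + 0.0784 + 0.0004 + 0.0100 = 0.4488
Σp_2ᵢ² = 0.23² + 0.02² + 0.66² + 0.09² = 0.0529 + 0.0004 + 0.4356 + 0.0081 = 0.4970
O = 0.1658 / √(0.4488 × 0.4970) = 0.1658 / 0.47229 = 0.3511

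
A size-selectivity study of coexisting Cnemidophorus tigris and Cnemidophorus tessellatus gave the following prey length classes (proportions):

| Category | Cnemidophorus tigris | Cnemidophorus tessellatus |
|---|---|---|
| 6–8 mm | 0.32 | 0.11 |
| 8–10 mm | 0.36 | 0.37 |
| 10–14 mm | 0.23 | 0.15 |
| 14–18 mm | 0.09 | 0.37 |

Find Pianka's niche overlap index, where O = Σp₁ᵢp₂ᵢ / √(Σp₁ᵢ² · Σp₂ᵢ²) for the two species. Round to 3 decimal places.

0.786

Σ p₁ᵢp₂ᵢ = 0.0352 + 0.1332 + 0.0345 + 0.0333 = 0.2362
Σp_1ᵢ² = 0.32² + 0.36² + 0.23² + 0.09² = 0.1024 + 0.1296 + 0.0529 + 0.0081 = 0.2930
Σp_2ᵢ² = 0.11² + 0.37² + 0.15² + 0.37² = 0.0121 + 0.1369 + 0.0225 + 0.1369 = 0.3084
O = 0.2362 / √(0.2930 × 0.3084) = 0.2362 / 0.300601 = 0.78576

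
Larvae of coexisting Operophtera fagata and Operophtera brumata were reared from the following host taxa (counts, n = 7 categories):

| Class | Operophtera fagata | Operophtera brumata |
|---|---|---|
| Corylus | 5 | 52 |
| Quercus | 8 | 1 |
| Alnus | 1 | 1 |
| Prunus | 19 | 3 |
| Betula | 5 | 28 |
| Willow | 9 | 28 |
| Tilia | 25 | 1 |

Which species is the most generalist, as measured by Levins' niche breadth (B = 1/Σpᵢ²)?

Operophtera fagata

Proportions for Operophtera fagata (n=72): 5/72=0.0694, 8/72=0.1111, 1/72=0.0139, 19/72=0.2639, 5/72=0.0694, 9/72=0.1250, 25/72=0.3472
Proportions for Operophtera brumata (n=114): 52/114=0.4561, 1/114=0.0088, 1/114=0.0088, 3/114=0.0263, 28/114=0.2456, 28/114=0.2456, 1/114=0.0088
Σp_fagaᵢ² = 0.0694² + 0.1111² + 0.0139² + 0.2639² + 0.0694² + 0.1250² + 0.3472² = 0.004816 + 0.012343 + 0.000193 + 0.069643 + 0.004816 + 0.015625 + 0.120548 = 0.227984
B_faga = 1 / 0.227984 = 4.3863
Σp_brumᵢ² = 0.4561² + 0.0088² + 0.0088² + 0.0263² + 0.2456² + 0.2456² + 0.0088² = 0.208027 + 0.000077 + 0.000077 + 0.000692 + 0.060319 + 0.060319 + 0.000077 = 0.329588
B_brum = 1 / 0.329588 = 3.0341
Highest B → broadest niche (most generalist): Operophtera fagata (B = 4.39).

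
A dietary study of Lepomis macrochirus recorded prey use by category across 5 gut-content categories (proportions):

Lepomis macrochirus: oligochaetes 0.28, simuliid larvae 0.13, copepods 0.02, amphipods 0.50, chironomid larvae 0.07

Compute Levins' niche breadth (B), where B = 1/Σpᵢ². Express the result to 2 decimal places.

2.85

Σpᵢ² = 0.28² + 0.13² + 0.02² + 0.50² + 0.07² = 0.0784 + 0.0169 + 0.0004 + 0.2500 + 0.0049 = 0.3506
B = 1 / 0.3506 = 2.8523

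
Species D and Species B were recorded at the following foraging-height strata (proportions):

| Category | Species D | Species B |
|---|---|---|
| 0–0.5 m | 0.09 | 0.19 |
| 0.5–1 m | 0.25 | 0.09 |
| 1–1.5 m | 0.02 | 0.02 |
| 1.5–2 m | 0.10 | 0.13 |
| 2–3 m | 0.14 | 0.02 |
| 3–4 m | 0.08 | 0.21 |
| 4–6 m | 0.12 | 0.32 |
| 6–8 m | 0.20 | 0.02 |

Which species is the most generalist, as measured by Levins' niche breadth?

Σp_Dᵢ² = 0.09² + 0.25² + 0.02² + 0.10² + 0.14² + 0.08² + 0.12² + 0.20² = 0.0081 + 0.0625 + 0.0004 + 0.0100 + 0.0196 + 0.0064 + 0.0144 + 0.0400 = 0.1614
B_D = 1 / 0.1614 = 6.1958
Σp_Bᵢ² = 0.19² + 0.09² + 0.02² + 0.13² + 0.02² + 0.21² + 0.32² + 0.02² = 0.0361 + 0.0081 + 0.0004 + 0.0169 + 0.0004 + 0.0441 + 0.1024 + 0.0004 = 0.2088
B_B = 1 / 0.2088 = 4.7893
Highest B → broadest niche (most generalist): Species D (B = 6.20).

Species D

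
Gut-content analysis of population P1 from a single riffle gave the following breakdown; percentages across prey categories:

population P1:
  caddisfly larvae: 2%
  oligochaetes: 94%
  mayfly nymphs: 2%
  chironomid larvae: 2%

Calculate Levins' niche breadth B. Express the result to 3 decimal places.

Convert percentages to proportions (divide by 100).
Σpᵢ² = 0.02² + 0.94² + 0.02² + 0.02² = 0.0004 + 0.8836 + 0.0004 + 0.0004 = 0.8848
B = 1 / 0.8848 = 1.13020

1.130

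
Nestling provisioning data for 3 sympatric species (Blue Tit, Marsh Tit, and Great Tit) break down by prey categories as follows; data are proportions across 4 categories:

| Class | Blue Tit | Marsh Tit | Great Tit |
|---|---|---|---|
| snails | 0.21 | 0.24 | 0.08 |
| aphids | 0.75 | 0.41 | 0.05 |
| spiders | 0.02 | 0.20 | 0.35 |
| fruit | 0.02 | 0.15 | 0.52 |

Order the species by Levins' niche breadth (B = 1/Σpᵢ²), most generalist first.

Marsh Tit > Great Tit > Blue Tit

Σp_Blueᵢ² = 0.21² + 0.75² + 0.02² + 0.02² = 0.0441 + 0.5625 + 0.0004 + 0.0004 = 0.6074
B_Blue = 1 / 0.6074 = 1.6464
Σp_Marsᵢ² = 0.24² + 0.41² + 0.20² + 0.15² = 0.0576 + 0.1681 + 0.0400 + 0.0225 = 0.2882
B_Mars = 1 / 0.2882 = 3.4698
Σp_Greaᵢ² = 0.08² + 0.05² + 0.35² + 0.52² = 0.0064 + 0.0025 + 0.1225 + 0.2704 = 0.4018
B_Grea = 1 / 0.4018 = 2.4888
Ranking by B (broadest → narrowest): Marsh Tit (3.47) > Great Tit (2.49) > Blue Tit (1.65)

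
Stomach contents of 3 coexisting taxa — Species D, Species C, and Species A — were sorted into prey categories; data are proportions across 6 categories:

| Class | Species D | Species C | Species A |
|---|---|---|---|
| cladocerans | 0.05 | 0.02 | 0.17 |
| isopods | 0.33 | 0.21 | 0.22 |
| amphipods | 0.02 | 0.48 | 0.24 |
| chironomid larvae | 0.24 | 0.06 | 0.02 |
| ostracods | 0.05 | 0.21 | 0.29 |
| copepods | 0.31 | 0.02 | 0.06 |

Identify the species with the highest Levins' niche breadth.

Σp_Dᵢ² = 0.05² + 0.33² + 0.02² + 0.24² + 0.05² + 0.31² = 0.0025 + 0.1089 + 0.0004 + 0.0576 + 0.0025 + 0.0961 = 0.2680
B_D = 1 / 0.2680 = 3.7313
Σp_Cᵢ² = 0.02² + 0.21² + 0.48² + 0.06² + 0.21² + 0.02² = 0.0004 + 0.0441 + 0.2304 + 0.0036 + 0.0441 + 0.0004 = 0.3230
B_C = 1 / 0.3230 = 3.0960
Σp_Aᵢ² = 0.17² + 0.22² + 0.24² + 0.02² + 0.29² + 0.06² = 0.0289 + 0.0484 + 0.0576 + 0.0004 + 0.0841 + 0.0036 = 0.2230
B_A = 1 / 0.2230 = 4.4843
Highest B → broadest niche (most generalist): Species A (B = 4.48).

Species A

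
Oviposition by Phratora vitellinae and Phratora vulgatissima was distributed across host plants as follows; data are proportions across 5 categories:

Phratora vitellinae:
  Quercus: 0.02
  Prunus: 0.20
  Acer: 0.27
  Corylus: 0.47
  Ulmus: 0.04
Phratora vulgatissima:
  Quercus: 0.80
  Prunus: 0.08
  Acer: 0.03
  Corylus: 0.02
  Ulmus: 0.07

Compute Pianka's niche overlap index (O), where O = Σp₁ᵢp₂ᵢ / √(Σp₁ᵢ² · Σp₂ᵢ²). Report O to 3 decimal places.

Σ p₁ᵢp₂ᵢ = 0.0160 + 0.0160 + 0.0081 + 0.0094 + 0.0028 = 0.0523
Σp_1ᵢ² = 0.02² + 0.20² + 0.27² + 0.47² + 0.04² = 0.0004 + 0.0400 + 0.0729 + 0.2209 + 0.0016 = 0.3358
Σp_2ᵢ² = 0.80² + 0.08² + 0.03² + 0.02² + 0.07² = 0.6400 + 0.0064 + 0.0009 + 0.0004 + 0.0049 = 0.6526
O = 0.0523 / √(0.3358 × 0.6526) = 0.0523 / 0.468127 = 0.11172

0.112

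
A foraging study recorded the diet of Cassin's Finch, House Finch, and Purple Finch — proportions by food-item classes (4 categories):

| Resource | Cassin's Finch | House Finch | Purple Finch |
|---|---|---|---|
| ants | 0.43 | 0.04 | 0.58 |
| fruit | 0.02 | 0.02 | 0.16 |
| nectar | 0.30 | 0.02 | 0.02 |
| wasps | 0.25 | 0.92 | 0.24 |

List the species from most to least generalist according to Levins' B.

Cassin's Finch > Purple Finch > House Finch

Σp_Cassᵢ² = 0.43² + 0.02² + 0.30² + 0.25² = 0.1849 + 0.0004 + 0.0900 + 0.0625 = 0.3378
B_Cass = 1 / 0.3378 = 2.9603
Σp_Housᵢ² = 0.04² + 0.02² + 0.02² + 0.92² = 0.0016 + 0.0004 + 0.0004 + 0.8464 = 0.8488
B_Hous = 1 / 0.8488 = 1.1781
Σp_Purpᵢ² = 0.58² + 0.16² + 0.02² + 0.24² = 0.3364 + 0.0256 + 0.0004 + 0.0576 = 0.4200
B_Purp = 1 / 0.4200 = 2.3810
Ranking by B (broadest → narrowest): Cassin's Finch (2.96) > Purple Finch (2.38) > House Finch (1.18)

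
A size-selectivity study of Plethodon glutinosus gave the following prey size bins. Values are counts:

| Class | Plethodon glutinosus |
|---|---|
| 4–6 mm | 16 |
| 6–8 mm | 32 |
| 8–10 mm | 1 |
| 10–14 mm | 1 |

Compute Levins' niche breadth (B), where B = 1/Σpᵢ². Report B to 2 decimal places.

Proportions for Plethodon glutinosus (n=50): 16/50=0.3200, 32/50=0.6400, 1/50=0.0200, 1/50=0.0200
Σpᵢ² = 0.3200² + 0.6400² + 0.0200² + 0.0200² = 0.102400 + 0.409600 + 0.000400 + 0.000400 = 0.512800
B = 1 / 0.512800 = 1.9501

1.95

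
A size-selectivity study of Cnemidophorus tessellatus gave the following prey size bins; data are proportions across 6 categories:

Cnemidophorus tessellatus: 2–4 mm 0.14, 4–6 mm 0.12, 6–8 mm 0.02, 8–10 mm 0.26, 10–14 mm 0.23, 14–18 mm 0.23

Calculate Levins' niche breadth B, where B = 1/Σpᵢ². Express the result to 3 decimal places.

4.812

Σpᵢ² = 0.14² + 0.12² + 0.02² + 0.26² + 0.23² + 0.23² = 0.0196 + 0.0144 + 0.0004 + 0.0676 + 0.0529 + 0.0529 = 0.2078
B = 1 / 0.2078 = 4.81232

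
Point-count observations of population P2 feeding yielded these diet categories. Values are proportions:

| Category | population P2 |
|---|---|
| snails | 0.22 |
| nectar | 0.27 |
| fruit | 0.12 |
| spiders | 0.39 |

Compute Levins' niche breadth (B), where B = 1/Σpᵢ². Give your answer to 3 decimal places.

3.475

Σpᵢ² = 0.22² + 0.27² + 0.12² + 0.39² = 0.0484 + 0.0729 + 0.0144 + 0.1521 = 0.2878
B = 1 / 0.2878 = 3.47464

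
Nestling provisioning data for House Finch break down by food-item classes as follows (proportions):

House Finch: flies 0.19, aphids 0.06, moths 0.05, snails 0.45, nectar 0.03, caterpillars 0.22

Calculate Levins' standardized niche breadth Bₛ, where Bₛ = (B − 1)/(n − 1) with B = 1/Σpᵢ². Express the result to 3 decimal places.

0.480

Σpᵢ² = 0.19² + 0.06² + 0.05² + 0.45² + 0.03² + 0.22² = 0.0361 + 0.0036 + 0.0025 + 0.2025 + 0.0009 + 0.0484 = 0.2940
B = 1 / 0.2940 = 3.40136
Bₛ = (B − 1)/(n − 1) = (3.40136 − 1)/(6 − 1) = 2.40136/5 = 0.48027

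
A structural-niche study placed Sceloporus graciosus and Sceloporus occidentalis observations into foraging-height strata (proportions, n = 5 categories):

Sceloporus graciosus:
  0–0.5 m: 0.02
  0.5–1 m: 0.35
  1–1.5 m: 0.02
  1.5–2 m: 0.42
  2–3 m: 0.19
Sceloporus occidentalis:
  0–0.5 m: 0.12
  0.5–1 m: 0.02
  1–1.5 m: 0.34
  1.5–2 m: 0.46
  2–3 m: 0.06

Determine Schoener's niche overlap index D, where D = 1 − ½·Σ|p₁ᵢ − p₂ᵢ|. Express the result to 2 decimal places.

Σ|p₁ᵢ − p₂ᵢ| = 0.10 + 0.33 + 0.32 + 0.04 + 0.13 = 0.92
D = 1 − ½ × 0.92 = 1 − 0.460 = 0.5400

0.54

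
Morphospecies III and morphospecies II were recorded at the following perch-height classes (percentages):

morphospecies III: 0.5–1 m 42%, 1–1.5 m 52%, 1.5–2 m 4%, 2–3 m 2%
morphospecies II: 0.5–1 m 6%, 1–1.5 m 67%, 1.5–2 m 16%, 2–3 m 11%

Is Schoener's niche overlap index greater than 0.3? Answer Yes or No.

Yes

Convert percentages to proportions (divide by 100).
Σ|p₁ᵢ − p₂ᵢ| = 0.36 + 0.15 + 0.12 + 0.09 = 0.72
D = 1 − ½ × 0.72 = 1 − 0.360 = 0.6400
D = 0.6400 > 0.3 → Yes.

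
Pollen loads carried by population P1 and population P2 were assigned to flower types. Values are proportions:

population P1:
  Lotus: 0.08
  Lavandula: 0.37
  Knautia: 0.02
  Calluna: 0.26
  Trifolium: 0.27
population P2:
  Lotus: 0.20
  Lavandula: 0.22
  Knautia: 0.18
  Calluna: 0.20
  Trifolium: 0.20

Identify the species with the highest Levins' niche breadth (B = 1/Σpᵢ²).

Σp_P1ᵢ² = 0.08² + 0.37² + 0.02² + 0.26² + 0.27² = 0.0064 + 0.1369 + 0.0004 + 0.0676 + 0.0729 = 0.2842
B_P1 = 1 / 0.2842 = 3.5186
Σp_P2ᵢ² = 0.20² + 0.22² + 0.18² + 0.20² + 0.20² = 0.0400 + 0.0484 + 0.0324 + 0.0400 + 0.0400 = 0.2008
B_P2 = 1 / 0.2008 = 4.9801
Highest B → broadest niche (most generalist): population P2 (B = 4.98).

population P2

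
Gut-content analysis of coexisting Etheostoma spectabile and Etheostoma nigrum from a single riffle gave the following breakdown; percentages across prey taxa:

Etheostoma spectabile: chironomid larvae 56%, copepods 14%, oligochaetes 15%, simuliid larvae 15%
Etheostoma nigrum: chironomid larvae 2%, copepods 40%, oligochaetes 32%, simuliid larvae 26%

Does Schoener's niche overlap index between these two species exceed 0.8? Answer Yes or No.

No

Convert percentages to proportions (divide by 100).
Σ|p₁ᵢ − p₂ᵢ| = 0.54 + 0.26 + 0.17 + 0.11 = 1.08
D = 1 − ½ × 1.08 = 1 − 0.540 = 0.4600
D = 0.4600 < 0.8 → No.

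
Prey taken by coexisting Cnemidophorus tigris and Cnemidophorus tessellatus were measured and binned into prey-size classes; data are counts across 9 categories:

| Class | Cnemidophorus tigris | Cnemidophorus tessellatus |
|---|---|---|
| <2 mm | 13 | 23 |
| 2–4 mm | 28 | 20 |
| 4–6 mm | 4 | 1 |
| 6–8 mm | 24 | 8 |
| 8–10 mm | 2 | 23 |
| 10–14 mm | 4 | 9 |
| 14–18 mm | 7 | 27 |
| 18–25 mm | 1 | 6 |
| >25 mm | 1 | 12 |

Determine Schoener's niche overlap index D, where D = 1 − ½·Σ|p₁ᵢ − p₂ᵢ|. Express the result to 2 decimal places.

Proportions for Cnemidophorus tigris (n=84): 13/84=0.1548, 28/84=0.3333, 4/84=0.0476, 24/84=0.2857, 2/84=0.0238, 4/84=0.0476, 7/84=0.0833, 1/84=0.0119, 1/84=0.0119
Proportions for Cnemidophorus tessellatus (n=129): 23/129=0.1783, 20/129=0.1550, 1/129=0.0078, 8/129=0.0620, 23/129=0.1783, 9/129=0.0698, 27/129=0.2093, 6/129=0.0465, 12/129=0.0930
Σ|p₁ᵢ − p₂ᵢ| = 0.0235 + 0.1783 + 0.0398 + 0.2237 + 0.1545 + 0.0222 + 0.1260 + 0.0346 + 0.0811 = 0.8837
D = 1 − ½ × 0.8837 = 1 − 0.44185 = 0.55815

0.56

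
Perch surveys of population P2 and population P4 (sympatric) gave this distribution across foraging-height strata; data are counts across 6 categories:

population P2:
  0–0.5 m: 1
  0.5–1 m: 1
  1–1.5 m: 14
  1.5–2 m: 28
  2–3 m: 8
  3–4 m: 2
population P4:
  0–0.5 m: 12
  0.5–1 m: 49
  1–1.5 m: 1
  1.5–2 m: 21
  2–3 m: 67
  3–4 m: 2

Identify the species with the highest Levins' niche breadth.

Proportions for population P2 (n=54): 1/54=0.0185, 1/54=0.0185, 14/54=0.2593, 28/54=0.5185, 8/54=0.1481, 2/54=0.0370
Proportions for population P4 (n=152): 12/152=0.0789, 49/152=0.3224, 1/152=0.0066, 21/152=0.1382, 67/152=0.4408, 2/152=0.0132
Σp_P2ᵢ² = 0.0185² + 0.0185² + 0.2593² + 0.5185² + 0.1481² + 0.0370² = 0.000342 + 0.000342 + 0.067236 + 0.268842 + 0.021934 + 0.001369 = 0.360065
B_P2 = 1 / 0.360065 = 2.7773
Σp_P4ᵢ² = 0.0789² + 0.3224² + 0.0066² + 0.1382² + 0.4408² + 0.0132² = 0.006225 + 0.103942 + 0.000044 + 0.019099 + 0.194305 + 0.000174 = 0.323789
B_P4 = 1 / 0.323789 = 3.0884
Highest B → broadest niche (most generalist): population P4 (B = 3.09).

population P4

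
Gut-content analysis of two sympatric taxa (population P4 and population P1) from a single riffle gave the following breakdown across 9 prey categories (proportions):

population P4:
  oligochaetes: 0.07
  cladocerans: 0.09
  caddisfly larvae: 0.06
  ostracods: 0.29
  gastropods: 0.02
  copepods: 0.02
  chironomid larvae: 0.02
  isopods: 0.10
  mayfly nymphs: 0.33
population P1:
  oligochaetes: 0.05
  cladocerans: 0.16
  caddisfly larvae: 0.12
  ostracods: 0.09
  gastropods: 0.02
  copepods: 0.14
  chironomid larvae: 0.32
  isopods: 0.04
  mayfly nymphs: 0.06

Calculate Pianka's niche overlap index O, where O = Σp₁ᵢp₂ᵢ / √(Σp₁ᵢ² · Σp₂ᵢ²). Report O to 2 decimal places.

Σ p₁ᵢp₂ᵢ = 0.0035 + 0.0144 + 0.0072 + 0.0261 + 0.0004 + 0.0028 + 0.0064 + 0.0040 + 0.0198 = 0.0846
Σp_1ᵢ² = 0.07² + 0.09² + 0.06² + 0.29² + 0.02² + 0.02² + 0.02² + 0.10² + 0.33² = 0.0049 + 0.0081 + 0.0036 + 0.0841 + 0.0004 + 0.0004 + 0.0004 + 0.0100 + 0.1089 = 0.2208
Σp_2ᵢ² = 0.05² + 0.16² + 0.12² + 0.09² + 0.02² + 0.14² + 0.32² + 0.04² + 0.06² = 0.0025 + 0.0256 + 0.0144 + 0.0081 + 0.0004 + 0.0196 + 0.1024 + 0.0016 + 0.0036 = 0.1782
O = 0.0846 / √(0.2208 × 0.1782) = 0.0846 / 0.19836 = 0.4265

0.43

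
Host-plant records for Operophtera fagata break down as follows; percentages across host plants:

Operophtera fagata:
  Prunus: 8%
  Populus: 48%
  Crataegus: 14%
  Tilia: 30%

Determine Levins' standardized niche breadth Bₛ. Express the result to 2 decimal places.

0.63

Convert percentages to proportions (divide by 100).
Σpᵢ² = 0.08² + 0.48² + 0.14² + 0.30² = 0.0064 + 0.2304 + 0.0196 + 0.0900 = 0.3464
B = 1 / 0.3464 = 2.8868
Bₛ = (B − 1)/(n − 1) = (2.8868 − 1)/(4 − 1) = 1.8868/3 = 0.6289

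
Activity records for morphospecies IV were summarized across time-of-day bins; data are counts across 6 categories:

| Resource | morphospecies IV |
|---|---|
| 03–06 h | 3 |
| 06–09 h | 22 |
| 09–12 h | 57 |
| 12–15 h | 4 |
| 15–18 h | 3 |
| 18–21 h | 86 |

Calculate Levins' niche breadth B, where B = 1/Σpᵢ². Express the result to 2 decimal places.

Proportions for morphospecies IV (n=175): 3/175=0.0171, 22/175=0.1257, 57/175=0.3257, 4/175=0.0229, 3/175=0.0171, 86/175=0.4914
Σpᵢ² = 0.0171² + 0.1257² + 0.3257² + 0.0229² + 0.0171² + 0.4914² = 0.000292 + 0.015800 + 0.106080 + 0.000524 + 0.000292 + 0.241474 = 0.364462
B = 1 / 0.364462 = 2.7438

2.74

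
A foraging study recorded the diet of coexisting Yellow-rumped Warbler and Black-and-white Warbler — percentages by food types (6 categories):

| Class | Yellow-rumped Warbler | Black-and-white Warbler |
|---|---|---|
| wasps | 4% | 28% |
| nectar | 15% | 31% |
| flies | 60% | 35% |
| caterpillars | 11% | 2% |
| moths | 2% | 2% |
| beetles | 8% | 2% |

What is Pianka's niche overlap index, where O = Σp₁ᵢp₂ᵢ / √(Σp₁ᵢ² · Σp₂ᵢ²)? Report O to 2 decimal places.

Convert percentages to proportions (divide by 100).
Σ p₁ᵢp₂ᵢ = 0.0112 + 0.0465 + 0.2100 + 0.0022 + 0.0004 + 0.0016 = 0.2719
Σp_1ᵢ² = 0.04² + 0.15² + 0.60² + 0.11² + 0.02² + 0.08² = 0.0016 + 0.0225 + 0.3600 + 0.0121 + 0.0004 + 0.0064 = 0.4030
Σp_2ᵢ² = 0.28² + 0.31² + 0.35² + 0.02² + 0.02² + 0.02² = 0.0784 + 0.0961 + 0.1225 + 0.0004 + 0.0004 + 0.0004 = 0.2982
O = 0.2719 / √(0.4030 × 0.2982) = 0.2719 / 0.34666 = 0.7843

0.78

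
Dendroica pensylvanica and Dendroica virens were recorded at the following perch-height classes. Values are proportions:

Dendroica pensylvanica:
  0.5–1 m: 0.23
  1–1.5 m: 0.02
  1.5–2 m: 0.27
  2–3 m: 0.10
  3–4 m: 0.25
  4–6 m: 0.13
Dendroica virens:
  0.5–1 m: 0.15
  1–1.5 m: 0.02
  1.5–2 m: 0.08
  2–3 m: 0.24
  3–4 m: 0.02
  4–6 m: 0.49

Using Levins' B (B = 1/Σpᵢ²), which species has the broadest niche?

Dendroica pensylvanica

Σp_pensᵢ² = 0.23² + 0.02² + 0.27² + 0.10² + 0.25² + 0.13² = 0.0529 + 0.0004 + 0.0729 + 0.0100 + 0.0625 + 0.0169 = 0.2156
B_pens = 1 / 0.2156 = 4.6382
Σp_vireᵢ² = 0.15² + 0.02² + 0.08² + 0.24² + 0.02² + 0.49² = 0.0225 + 0.0004 + 0.0064 + 0.0576 + 0.0004 + 0.2401 = 0.3274
B_vire = 1 / 0.3274 = 3.0544
Highest B → broadest niche (most generalist): Dendroica pensylvanica (B = 4.64).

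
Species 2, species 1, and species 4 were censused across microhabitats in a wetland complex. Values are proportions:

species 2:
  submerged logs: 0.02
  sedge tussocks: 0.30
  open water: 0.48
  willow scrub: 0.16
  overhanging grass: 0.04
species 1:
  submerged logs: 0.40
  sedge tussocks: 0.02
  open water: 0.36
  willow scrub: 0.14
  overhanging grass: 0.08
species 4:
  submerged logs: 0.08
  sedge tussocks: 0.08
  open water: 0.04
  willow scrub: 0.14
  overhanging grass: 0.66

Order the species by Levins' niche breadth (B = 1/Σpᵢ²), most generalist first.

Σp_2ᵢ² = 0.02² + 0.30² + 0.48² + 0.16² + 0.04² = 0.0004 + 0.0900 + 0.2304 + 0.0256 + 0.0016 = 0.3480
B_2 = 1 / 0.3480 = 2.8736
Σp_1ᵢ² = 0.40² + 0.02² + 0.36² + 0.14² + 0.08² = 0.1600 + 0.0004 + 0.1296 + 0.0196 + 0.0064 = 0.3160
B_1 = 1 / 0.3160 = 3.1646
Σp_4ᵢ² = 0.08² + 0.08² + 0.04² + 0.14² + 0.66² = 0.0064 + 0.0064 + 0.0016 + 0.0196 + 0.4356 = 0.4696
B_4 = 1 / 0.4696 = 2.1295
Ranking by B (broadest → narrowest): species 1 (3.16) > species 2 (2.87) > species 4 (2.13)

species 1 > species 2 > species 4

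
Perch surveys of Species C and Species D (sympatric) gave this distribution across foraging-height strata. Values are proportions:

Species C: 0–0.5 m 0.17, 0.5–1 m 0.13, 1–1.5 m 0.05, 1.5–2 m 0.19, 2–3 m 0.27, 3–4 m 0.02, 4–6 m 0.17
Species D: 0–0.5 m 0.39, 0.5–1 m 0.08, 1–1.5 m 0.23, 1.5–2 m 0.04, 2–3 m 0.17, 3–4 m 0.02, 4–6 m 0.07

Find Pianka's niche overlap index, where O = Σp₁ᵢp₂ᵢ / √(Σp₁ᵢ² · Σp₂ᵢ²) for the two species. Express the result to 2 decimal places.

0.72

Σ p₁ᵢp₂ᵢ = 0.0663 + 0.0104 + 0.0115 + 0.0076 + 0.0459 + 0.0004 + 0.0119 = 0.1540
Σp_1ᵢ² = 0.17² + 0.13² + 0.05² + 0.19² + 0.27² + 0.02² + 0.17² = 0.0289 + 0.0169 + 0.0025 + 0.0361 + 0.0729 + 0.0004 + 0.0289 = 0.1866
Σp_2ᵢ² = 0.39² + 0.08² + 0.23² + 0.04² + 0.17² + 0.02² + 0.07² = 0.1521 + 0.0064 + 0.0529 + 0.0016 + 0.0289 + 0.0004 + 0.0049 = 0.2472
O = 0.1540 / √(0.1866 × 0.2472) = 0.1540 / 0.21477 = 0.7170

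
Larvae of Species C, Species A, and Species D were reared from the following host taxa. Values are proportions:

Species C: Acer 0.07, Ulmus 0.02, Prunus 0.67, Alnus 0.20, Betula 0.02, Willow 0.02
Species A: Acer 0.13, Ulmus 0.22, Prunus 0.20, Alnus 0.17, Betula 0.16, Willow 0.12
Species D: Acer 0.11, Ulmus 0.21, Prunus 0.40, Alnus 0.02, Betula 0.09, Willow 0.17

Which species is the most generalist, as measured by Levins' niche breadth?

Species A

Σp_Cᵢ² = 0.07² + 0.02² + 0.67² + 0.20² + 0.02² + 0.02² = 0.0049 + 0.0004 + 0.4489 + 0.0400 + 0.0004 + 0.0004 = 0.4950
B_C = 1 / 0.4950 = 2.0202
Σp_Aᵢ² = 0.13² + 0.22² + 0.20² + 0.17² + 0.16² + 0.12² = 0.0169 + 0.0484 + 0.0400 + 0.0289 + 0.0256 + 0.0144 = 0.1742
B_A = 1 / 0.1742 = 5.7405
Σp_Dᵢ² = 0.11² + 0.21² + 0.40² + 0.02² + 0.09² + 0.17² = 0.0121 + 0.0441 + 0.1600 + 0.0004 + 0.0081 + 0.0289 = 0.2536
B_D = 1 / 0.2536 = 3.9432
Highest B → broadest niche (most generalist): Species A (B = 5.74).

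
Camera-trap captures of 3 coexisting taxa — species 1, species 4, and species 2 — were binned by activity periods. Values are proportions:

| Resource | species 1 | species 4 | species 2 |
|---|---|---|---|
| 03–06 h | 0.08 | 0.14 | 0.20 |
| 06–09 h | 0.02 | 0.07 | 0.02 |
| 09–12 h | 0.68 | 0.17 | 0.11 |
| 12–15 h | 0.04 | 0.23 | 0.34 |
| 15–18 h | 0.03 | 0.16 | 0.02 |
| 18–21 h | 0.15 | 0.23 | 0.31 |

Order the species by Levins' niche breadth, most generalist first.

Σp_1ᵢ² = 0.08² + 0.02² + 0.68² + 0.04² + 0.03² + 0.15² = 0.0064 + 0.0004 + 0.4624 + 0.0016 + 0.0009 + 0.0225 = 0.4942
B_1 = 1 / 0.4942 = 2.0235
Σp_4ᵢ² = 0.14² + 0.07² + 0.17² + 0.23² + 0.16² + 0.23² = 0.0196 + 0.0049 + 0.0289 + 0.0529 + 0.0256 + 0.0529 = 0.1848
B_4 = 1 / 0.1848 = 5.4113
Σp_2ᵢ² = 0.20² + 0.02² + 0.11² + 0.34² + 0.02² + 0.31² = 0.0400 + 0.0004 + 0.0121 + 0.1156 + 0.0004 + 0.0961 = 0.2646
B_2 = 1 / 0.2646 = 3.7793
Ranking by B (broadest → narrowest): species 4 (5.41) > species 2 (3.78) > species 1 (2.02)

species 4 > species 2 > species 1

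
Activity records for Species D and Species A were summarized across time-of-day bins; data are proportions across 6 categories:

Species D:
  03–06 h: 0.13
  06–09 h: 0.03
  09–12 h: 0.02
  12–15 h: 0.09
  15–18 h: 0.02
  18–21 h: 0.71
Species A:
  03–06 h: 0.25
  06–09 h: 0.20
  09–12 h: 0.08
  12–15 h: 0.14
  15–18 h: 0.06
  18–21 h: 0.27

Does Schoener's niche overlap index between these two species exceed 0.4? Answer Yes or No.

Σ|p₁ᵢ − p₂ᵢ| = 0.12 + 0.17 + 0.06 + 0.05 + 0.04 + 0.44 = 0.88
D = 1 − ½ × 0.88 = 1 − 0.440 = 0.5600
D = 0.5600 > 0.4 → Yes.

Yes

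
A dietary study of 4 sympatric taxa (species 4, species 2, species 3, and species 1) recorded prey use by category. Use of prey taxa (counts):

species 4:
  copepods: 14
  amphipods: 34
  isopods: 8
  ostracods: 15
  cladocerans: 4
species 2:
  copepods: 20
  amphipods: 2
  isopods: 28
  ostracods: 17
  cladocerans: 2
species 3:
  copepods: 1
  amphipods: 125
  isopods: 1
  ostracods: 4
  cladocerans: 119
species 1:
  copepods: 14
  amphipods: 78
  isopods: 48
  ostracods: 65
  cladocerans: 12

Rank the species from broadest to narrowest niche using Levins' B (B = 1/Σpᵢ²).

species 1 > species 4 > species 2 > species 3

Proportions for species 4 (n=75): 14/75=0.1867, 34/75=0.4533, 8/75=0.1067, 15/75=0.2000, 4/75=0.0533
Proportions for species 2 (n=69): 20/69=0.2899, 2/69=0.0290, 28/69=0.4058, 17/69=0.2464, 2/69=0.0290
Proportions for species 3 (n=250): 1/250=0.0040, 125/250=0.5000, 1/250=0.0040, 4/250=0.0160, 119/250=0.4760
Proportions for species 1 (n=217): 14/217=0.0645, 78/217=0.3594, 48/217=0.2212, 65/217=0.2995, 12/217=0.0553
Σp_4ᵢ² = 0.1867² + 0.4533² + 0.1067² + 0.2000² + 0.0533² = 0.034857 + 0.205481 + 0.011385 + 0.040000 + 0.002841 = 0.294564
B_4 = 1 / 0.294564 = 3.3948
Σp_2ᵢ² = 0.2899² + 0.0290² + 0.4058² + 0.2464² + 0.0290² = 0.084042 + 0.000841 + 0.164674 + 0.060713 + 0.000841 = 0.311111
B_2 = 1 / 0.311111 = 3.2143
Σp_3ᵢ² = 0.0040² + 0.5000² + 0.0040² + 0.0160² + 0.4760² = 0.000016 + 0.250000 + 0.000016 + 0.000256 + 0.226576 = 0.476864
B_3 = 1 / 0.476864 = 2.0970
Σp_1ᵢ² = 0.0645² + 0.3594² + 0.2212² + 0.2995² + 0.0553² = 0.004160 + 0.129168 + 0.048929 + 0.089700 + 0.003058 = 0.275015
B_1 = 1 / 0.275015 = 3.6362
Ranking by B (broadest → narrowest): species 1 (3.64) > species 4 (3.39) > species 2 (3.21) > species 3 (2.10)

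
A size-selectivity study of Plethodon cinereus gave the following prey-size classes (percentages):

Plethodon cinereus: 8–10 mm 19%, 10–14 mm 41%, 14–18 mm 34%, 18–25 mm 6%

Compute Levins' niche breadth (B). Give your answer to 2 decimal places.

Convert percentages to proportions (divide by 100).
Σpᵢ² = 0.19² + 0.41² + 0.34² + 0.06² = 0.0361 + 0.1681 + 0.1156 + 0.0036 = 0.3234
B = 1 / 0.3234 = 3.0921

3.09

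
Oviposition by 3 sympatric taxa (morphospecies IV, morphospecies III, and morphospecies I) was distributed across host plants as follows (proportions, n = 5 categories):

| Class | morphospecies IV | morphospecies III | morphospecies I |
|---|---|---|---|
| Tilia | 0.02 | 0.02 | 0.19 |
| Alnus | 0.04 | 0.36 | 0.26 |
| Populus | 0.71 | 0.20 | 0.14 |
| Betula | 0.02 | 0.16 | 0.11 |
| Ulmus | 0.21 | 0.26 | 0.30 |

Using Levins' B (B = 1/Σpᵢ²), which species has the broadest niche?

Σp_IVᵢ² = 0.02² + 0.04² + 0.71² + 0.02² + 0.21² = 0.0004 + 0.0016 + 0.5041 + 0.0004 + 0.0441 = 0.5506
B_IV = 1 / 0.5506 = 1.8162
Σp_IIIᵢ² = 0.02² + 0.36² + 0.20² + 0.16² + 0.26² = 0.0004 + 0.1296 + 0.0400 + 0.0256 + 0.0676 = 0.2632
B_III = 1 / 0.2632 = 3.7994
Σp_Iᵢ² = 0.19² + 0.26² + 0.14² + 0.11² + 0.30² = 0.0361 + 0.0676 + 0.0196 + 0.0121 + 0.0900 = 0.2254
B_I = 1 / 0.2254 = 4.4366
Highest B → broadest niche (most generalist): morphospecies I (B = 4.44).

morphospecies I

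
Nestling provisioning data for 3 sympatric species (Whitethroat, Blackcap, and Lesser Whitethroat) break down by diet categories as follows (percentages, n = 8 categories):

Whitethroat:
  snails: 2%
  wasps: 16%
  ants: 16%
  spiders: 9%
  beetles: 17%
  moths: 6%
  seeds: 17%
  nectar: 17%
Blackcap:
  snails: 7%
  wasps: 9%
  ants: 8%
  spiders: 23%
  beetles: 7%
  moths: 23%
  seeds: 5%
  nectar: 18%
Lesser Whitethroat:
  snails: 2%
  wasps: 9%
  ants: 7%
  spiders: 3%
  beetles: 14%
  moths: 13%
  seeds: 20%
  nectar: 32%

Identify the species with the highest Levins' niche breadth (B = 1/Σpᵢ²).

Whitethroat

Convert percentages to proportions (divide by 100).
Σp_Whitᵢ² = 0.02² + 0.16² + 0.16² + 0.09² + 0.17² + 0.06² + 0.17² + 0.17² = 0.0004 + 0.0256 + 0.0256 + 0.0081 + 0.0289 + 0.0036 + 0.0289 + 0.0289 = 0.1500
B_Whit = 1 / 0.1500 = 6.6667
Σp_Blacᵢ² = 0.07² + 0.09² + 0.08² + 0.23² + 0.07² + 0.23² + 0.05² + 0.18² = 0.0049 + 0.0081 + 0.0064 + 0.0529 + 0.0049 + 0.0529 + 0.0025 + 0.0324 = 0.1650
B_Blac = 1 / 0.1650 = 6.0606
Σp_Lessᵢ² = 0.02² + 0.09² + 0.07² + 0.03² + 0.14² + 0.13² + 0.20² + 0.32² = 0.0004 + 0.0081 + 0.0049 + 0.0009 + 0.0196 + 0.0169 + 0.0400 + 0.1024 = 0.1932
B_Less = 1 / 0.1932 = 5.1760
Highest B → broadest niche (most generalist): Whitethroat (B = 6.67).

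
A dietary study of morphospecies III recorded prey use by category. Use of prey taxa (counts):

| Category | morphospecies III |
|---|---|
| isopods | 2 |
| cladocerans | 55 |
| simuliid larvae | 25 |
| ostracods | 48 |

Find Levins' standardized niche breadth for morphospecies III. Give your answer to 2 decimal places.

0.61

Proportions for morphospecies III (n=130): 2/130=0.0154, 55/130=0.4231, 25/130=0.1923, 48/130=0.3692
Σpᵢ² = 0.0154² + 0.4231² + 0.1923² + 0.3692² = 0.000237 + 0.179014 + 0.036979 + 0.136309 = 0.352539
B = 1 / 0.352539 = 2.8366
Bₛ = (B − 1)/(n − 1) = (2.8366 − 1)/(4 − 1) = 1.8366/3 = 0.6122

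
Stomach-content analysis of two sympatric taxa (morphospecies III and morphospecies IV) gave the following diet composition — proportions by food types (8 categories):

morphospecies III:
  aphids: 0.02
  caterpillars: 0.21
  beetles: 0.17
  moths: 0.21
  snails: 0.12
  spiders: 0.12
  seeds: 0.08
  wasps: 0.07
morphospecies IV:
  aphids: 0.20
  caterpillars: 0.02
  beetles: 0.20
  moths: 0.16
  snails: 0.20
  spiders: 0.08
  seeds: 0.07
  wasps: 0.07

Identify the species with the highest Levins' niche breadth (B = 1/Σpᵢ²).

Σp_IIIᵢ² = 0.02² + 0.21² + 0.17² + 0.21² + 0.12² + 0.12² + 0.08² + 0.07² = 0.0004 + 0.0441 + 0.0289 + 0.0441 + 0.0144 + 0.0144 + 0.0064 + 0.0049 = 0.1576
B_III = 1 / 0.1576 = 6.3452
Σp_IVᵢ² = 0.20² + 0.02² + 0.20² + 0.16² + 0.20² + 0.08² + 0.07² + 0.07² = 0.0400 + 0.0004 + 0.0400 + 0.0256 + 0.0400 + 0.0064 + 0.0049 + 0.0049 = 0.1622
B_IV = 1 / 0.1622 = 6.1652
Highest B → broadest niche (most generalist): morphospecies III (B = 6.35).

morphospecies III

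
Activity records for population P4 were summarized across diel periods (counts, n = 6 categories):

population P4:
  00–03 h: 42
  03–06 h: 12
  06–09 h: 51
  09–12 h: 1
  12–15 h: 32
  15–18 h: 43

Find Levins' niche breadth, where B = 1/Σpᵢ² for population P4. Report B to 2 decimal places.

4.44

Proportions for population P4 (n=181): 42/181=0.2320, 12/181=0.0663, 51/181=0.2818, 1/181=0.0055, 32/181=0.1768, 43/181=0.2376
Σpᵢ² = 0.2320² + 0.0663² + 0.2818² + 0.0055² + 0.1768² + 0.2376² = 0.053824 + 0.004396 + 0.079411 + 0.000030 + 0.031258 + 0.056454 = 0.225373
B = 1 / 0.225373 = 4.4371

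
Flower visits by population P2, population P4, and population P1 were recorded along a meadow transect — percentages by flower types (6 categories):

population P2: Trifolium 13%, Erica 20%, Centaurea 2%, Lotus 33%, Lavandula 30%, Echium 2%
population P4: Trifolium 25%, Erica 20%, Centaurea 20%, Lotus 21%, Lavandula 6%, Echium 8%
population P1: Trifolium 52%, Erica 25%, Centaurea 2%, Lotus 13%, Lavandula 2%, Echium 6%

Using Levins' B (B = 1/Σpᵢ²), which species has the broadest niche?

Convert percentages to proportions (divide by 100).
Σp_P2ᵢ² = 0.13² + 0.20² + 0.02² + 0.33² + 0.30² + 0.02² = 0.0169 + 0.0400 + 0.0004 + 0.1089 + 0.0900 + 0.0004 = 0.2566
B_P2 = 1 / 0.2566 = 3.8971
Σp_P4ᵢ² = 0.25² + 0.20² + 0.20² + 0.21² + 0.06² + 0.08² = 0.0625 + 0.0400 + 0.0400 + 0.0441 + 0.0036 + 0.0064 = 0.1966
B_P4 = 1 / 0.1966 = 5.0865
Σp_P1ᵢ² = 0.52² + 0.25² + 0.02² + 0.13² + 0.02² + 0.06² = 0.2704 + 0.0625 + 0.0004 + 0.0169 + 0.0004 + 0.0036 = 0.3542
B_P1 = 1 / 0.3542 = 2.8233
Highest B → broadest niche (most generalist): population P4 (B = 5.09).

population P4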